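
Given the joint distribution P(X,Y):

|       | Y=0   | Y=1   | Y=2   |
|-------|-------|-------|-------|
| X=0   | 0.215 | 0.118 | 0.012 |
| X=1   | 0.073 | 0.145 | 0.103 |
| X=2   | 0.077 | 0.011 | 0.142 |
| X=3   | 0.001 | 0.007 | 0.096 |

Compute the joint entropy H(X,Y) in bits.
3.0754 bits

H(X,Y) = -Σ_{x,y} P(x,y) log₂ P(x,y). Per-cell terms -P(x,y)·log₂P(x,y):
  X=0: 0.47678, 0.36381, 0.07657
  X=1: 0.27565, 0.40395, 0.33777
  X=2: 0.28482, 0.07157, 0.39988
  X=3: 0.00997, 0.05011, 0.32456
Sum of the 12 terms: H(X,Y) = 3.0754 bits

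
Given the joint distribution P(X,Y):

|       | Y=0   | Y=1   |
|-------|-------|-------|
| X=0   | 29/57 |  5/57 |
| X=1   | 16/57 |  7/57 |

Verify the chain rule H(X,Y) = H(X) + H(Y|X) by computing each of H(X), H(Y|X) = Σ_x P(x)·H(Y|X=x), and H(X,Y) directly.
H(X) = 0.9730 bits, H(Y|X) = 0.7171 bits, H(X,Y) = 1.6900 bits

Marginal of X (row sums):
  P(X=0) = 29/57 + 5/57 = 34/57
  P(X=1) = 16/57 + 7/57 = 23/57
H(X) = -[(34/57)·log₂(34/57) + (23/57)·log₂(23/57)]
  = 0.444641 + 0.528325 = 0.9730 bits

H(Y|X) = Σ_x P(x)·H(Y|X=x):
  X=0: P(X=0) = 34/57, P(Y|X=0) = (29/34, 5/34) → H(Y|X=0) = 0.602431
  X=1: P(X=1) = 23/57, P(Y|X=1) = (16/23, 7/23) → H(Y|X=1) = 0.886541
H(Y|X) = (34/57)·0.602431 + (23/57)·0.886541 = 0.7171 bits

H(X,Y) = -Σ_{x,y} P(x,y) log₂ P(x,y). Per-cell terms -P(x,y)·log₂P(x,y):
  X=0: 0.496006, 0.307979
  X=1: 0.514495, 0.371557
Sum of the 4 terms: H(X,Y) = 1.6900 bits

Chain rule check:
  H(X) + H(Y|X) = 0.9730 + 0.7171 = 1.6901 bits
  H(X,Y) = 1.6900 bits
✓ Chain rule verified (Δ = 0.0001 is 4-dp rounding noise: each of the three values was rounded independently).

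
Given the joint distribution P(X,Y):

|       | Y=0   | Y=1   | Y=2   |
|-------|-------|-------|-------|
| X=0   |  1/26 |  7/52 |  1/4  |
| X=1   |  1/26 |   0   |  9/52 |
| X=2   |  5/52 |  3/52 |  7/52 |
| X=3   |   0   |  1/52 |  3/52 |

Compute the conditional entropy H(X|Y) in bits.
1.6447 bits

H(X|Y) = H(X,Y) - H(Y)

H(X,Y) = -Σ_{x,y} P(x,y) log₂ P(x,y). Per-cell terms -P(x,y)·log₂P(x,y):
  X=0: 0.18079, 0.38945, 0.50000
  X=1: 0.18079, 0.00000, 0.43797
  X=2: 0.32486, 0.23743, 0.38945
  X=3: 0.00000, 0.10962, 0.23743
  (cells with P = 0 contribute 0)
Sum of the 12 terms: H(X,Y) = 2.9878 bits

Marginal of Y (column sums):
  P(Y=0) = 1/26 + 1/26 + 5/52 + 0 = 9/52
  P(Y=1) = 7/52 + 0 + 3/52 + 1/52 = 11/52
  P(Y=2) = 1/4 + 9/52 + 7/52 + 3/52 = 8/13
H(Y) = -[(9/52)·log₂(9/52) + (11/52)·log₂(11/52) + (8/13)·log₂(8/13)]
  = 0.43797 + 0.47406 + 0.43104 = 1.3431 bits

H(X|Y) = H(X,Y) - H(Y) = 2.9878 - 1.3431 = 1.6447 bits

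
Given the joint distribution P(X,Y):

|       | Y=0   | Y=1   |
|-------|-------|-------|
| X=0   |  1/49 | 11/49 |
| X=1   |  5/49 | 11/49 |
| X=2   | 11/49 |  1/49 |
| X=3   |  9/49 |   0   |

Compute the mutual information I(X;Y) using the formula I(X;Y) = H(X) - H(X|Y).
0.5020 bits

I(X;Y) = H(X) - H(X|Y)

Marginal of X (row sums):
  P(X=0) = 1/49 + 11/49 = 12/49
  P(X=1) = 5/49 + 11/49 = 16/49
  P(X=2) = 11/49 + 1/49 = 12/49
  P(X=3) = 9/49 + 0 = 9/49
H(X) = -[(12/49)·log₂(12/49) + (16/49)·log₂(16/49) + (12/49)·log₂(12/49) + (9/49)·log₂(9/49)]
  = 0.497081 + 0.527252 + 0.497081 + 0.449042 = 1.97046 bits

Marginal of Y (column sums):
  P(Y=0) = 1/49 + 5/49 + 11/49 + 9/49 = 26/49
  P(Y=1) = 11/49 + 11/49 + 1/49 + 0 = 23/49
H(X|Y) = Σ_y P(y)·H(X|Y=y):
  Y=0: P(Y=0) = 26/49, P(X|Y=0) = (1/26, 5/26, 11/26, 9/26) → H(X|Y=0) = 1.693028
  Y=1: P(Y=1) = 23/49, P(X|Y=1) = (11/23, 11/23, 1/23, 0) → H(X|Y=1) = 1.214540
H(X|Y) = (26/49)·1.693028 + (23/49)·1.214540 = 1.46843 bits

I(X;Y) = H(X) - H(X|Y) = 1.97046 - 1.46843 = 0.5020 bits

Cross-check via I(X;Y) = H(X) + H(Y) - H(X,Y): computing H(Y) from the column sums and H(X,Y) from the 8 cells in the same way gives H(Y) = 0.99729 bits and H(X,Y) = 2.46573 bits, so
I(X;Y) = 1.97046 + 0.99729 - 2.46573 = 0.5020 bits ✓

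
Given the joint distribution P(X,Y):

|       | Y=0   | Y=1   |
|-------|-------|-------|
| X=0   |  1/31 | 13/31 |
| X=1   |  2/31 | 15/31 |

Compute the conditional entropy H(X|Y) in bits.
0.9888 bits

H(X|Y) = H(X,Y) - H(Y)

H(X,Y) = -Σ_{x,y} P(x,y) log₂ P(x,y). Per-cell terms -P(x,y)·log₂P(x,y):
  X=0: 0.1598, 0.5258
  X=1: 0.2551, 0.5068
Sum of the 4 terms: H(X,Y) = 1.4475 bits

Marginal of Y (column sums):
  P(Y=0) = 1/31 + 2/31 = 3/31
  P(Y=1) = 13/31 + 15/31 = 28/31
H(Y) = -[(3/31)·log₂(3/31) + (28/31)·log₂(28/31)]
  = 0.3261 + 0.1326 = 0.4587 bits

H(X|Y) = H(X,Y) - H(Y) = 1.4475 - 0.4587 = 0.9888 bits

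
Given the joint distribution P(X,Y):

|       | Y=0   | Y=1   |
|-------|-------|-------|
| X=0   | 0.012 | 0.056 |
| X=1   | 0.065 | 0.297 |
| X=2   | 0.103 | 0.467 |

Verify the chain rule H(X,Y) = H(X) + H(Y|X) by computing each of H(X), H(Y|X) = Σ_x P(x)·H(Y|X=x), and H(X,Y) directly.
H(X) = 1.2566 bits, H(Y|X) = 0.6801 bits, H(X,Y) = 1.9367 bits

Marginal of X (row sums):
  P(X=0) = 0.012 + 0.056 = 0.068
  P(X=1) = 0.065 + 0.297 = 0.362
  P(X=2) = 0.103 + 0.467 = 0.570
H(X) = -[0.068·log₂(0.068) + 0.362·log₂(0.362) + 0.570·log₂(0.570)]
  = 0.263726 + 0.530670 + 0.462251 = 1.2566 bits

H(Y|X) = Σ_x P(x)·H(Y|X=x):
  X=0: P(X=0) = 0.068, P(Y|X=0) = (3/17, 14/17) → H(Y|X=0) = 0.672295
  X=1: P(X=1) = 0.362, P(Y|X=1) = (65/362, 297/362) → H(Y|X=1) = 0.679109
  X=2: P(X=2) = 0.570, P(Y|X=2) = (103/570, 467/570) → H(Y|X=2) = 0.681610
H(Y|X) = 0.068·0.672295 + 0.362·0.679109 + 0.570·0.681610 = 0.6801 bits

H(X,Y) = -Σ_{x,y} P(x,y) log₂ P(x,y). Per-cell terms -P(x,y)·log₂P(x,y):
  X=0: 0.076570, 0.232872
  X=1: 0.256322, 0.520185
  X=2: 0.337766, 0.513002
Sum of the 6 terms: H(X,Y) = 1.9367 bits

Chain rule check:
  H(X) + H(Y|X) = 1.2566 + 0.6801 = 1.9367 bits
  H(X,Y) = 1.9367 bits
✓ Chain rule verified.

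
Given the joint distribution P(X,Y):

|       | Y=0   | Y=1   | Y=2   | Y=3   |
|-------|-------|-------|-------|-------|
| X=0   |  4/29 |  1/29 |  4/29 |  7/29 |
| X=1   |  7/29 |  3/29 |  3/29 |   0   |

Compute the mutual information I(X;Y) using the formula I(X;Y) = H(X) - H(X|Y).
0.2839 bits

I(X;Y) = H(X) - H(X|Y)

Marginal of X (row sums):
  P(X=0) = 4/29 + 1/29 + 4/29 + 7/29 = 16/29
  P(X=1) = 7/29 + 3/29 + 3/29 + 0 = 13/29
H(X) = -[(16/29)·log₂(16/29) + (13/29)·log₂(13/29)]
  = 0.47337 + 0.51890 = 0.99227 bits

Marginal of Y (column sums):
  P(Y=0) = 4/29 + 7/29 = 11/29
  P(Y=1) = 1/29 + 3/29 = 4/29
  P(Y=2) = 4/29 + 3/29 = 7/29
  P(Y=3) = 7/29 + 0 = 7/29
H(X|Y) = Σ_y P(y)·H(X|Y=y):
  Y=0: P(Y=0) = 11/29, P(X|Y=0) = (4/11, 7/11) → H(X|Y=0) = 0.94566
  Y=1: P(Y=1) = 4/29, P(X|Y=1) = (1/4, 3/4) → H(X|Y=1) = 0.81128
  Y=2: P(Y=2) = 7/29, P(X|Y=2) = (4/7, 3/7) → H(X|Y=2) = 0.98523
  Y=3: P(Y=3) = 7/29, P(X|Y=3) = (1, 0) → H(X|Y=3) = 0.00000
H(X|Y) = (11/29)·0.94566 + (4/29)·0.81128 + (7/29)·0.98523 + (7/29)·0.00000 = 0.70841 bits

I(X;Y) = H(X) - H(X|Y) = 0.99227 - 0.70841 = 0.2839 bits

Cross-check via I(X;Y) = H(X) + H(Y) - H(X,Y): computing H(Y) from the column sums and H(X,Y) from the 8 cells in the same way gives H(Y) = 1.91465 bits and H(X,Y) = 2.62306 bits, so
I(X;Y) = 0.99227 + 1.91465 - 2.62306 = 0.2839 bits ✓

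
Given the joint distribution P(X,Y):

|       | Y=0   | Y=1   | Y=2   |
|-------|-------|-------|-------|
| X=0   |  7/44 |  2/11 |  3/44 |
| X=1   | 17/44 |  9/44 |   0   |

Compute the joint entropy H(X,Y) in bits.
2.1316 bits

H(X,Y) = -Σ_{x,y} P(x,y) log₂ P(x,y). Per-cell terms -P(x,y)·log₂P(x,y):
  X=0: 0.421921, 0.447169, 0.264168
  X=1: 0.530079, 0.468308, 0.000000
  (cells with P = 0 contribute 0)
Sum of the 6 terms: H(X,Y) = 2.1316 bits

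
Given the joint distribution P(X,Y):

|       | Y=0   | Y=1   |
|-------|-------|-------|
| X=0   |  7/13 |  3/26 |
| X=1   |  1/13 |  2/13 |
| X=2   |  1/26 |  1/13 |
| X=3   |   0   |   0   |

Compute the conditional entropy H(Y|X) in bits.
0.7574 bits

H(Y|X) = H(X,Y) - H(X)

H(X,Y) = -Σ_{x,y} P(x,y) log₂ P(x,y). Per-cell terms -P(x,y)·log₂P(x,y):
  X=0: 0.4809, 0.3595
  X=1: 0.2846, 0.4155
  X=2: 0.1808, 0.2846
  X=3: 0.0000, 0.0000
  (cells with P = 0 contribute 0)
Sum of the 8 terms: H(X,Y) = 2.0059 bits

Marginal of X (row sums):
  P(X=0) = 7/13 + 3/26 = 17/26
  P(X=1) = 1/13 + 2/13 = 3/13
  P(X=2) = 1/26 + 1/13 = 3/26
  P(X=3) = 0 + 0 = 0
H(X) = -[(17/26)·log₂(17/26) + (3/13)·log₂(3/13) + (3/26)·log₂(3/26)]   (outcomes with P = 0 contribute 0)
  = 0.4008 + 0.4882 + 0.3595 = 1.2485 bits

H(Y|X) = H(X,Y) - H(X) = 2.0059 - 1.2485 = 0.7574 bits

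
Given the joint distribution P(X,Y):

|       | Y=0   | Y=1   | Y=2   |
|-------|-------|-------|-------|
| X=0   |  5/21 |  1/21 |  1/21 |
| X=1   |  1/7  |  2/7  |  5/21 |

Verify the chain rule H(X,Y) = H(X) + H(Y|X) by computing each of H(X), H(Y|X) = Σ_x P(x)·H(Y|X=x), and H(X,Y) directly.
H(X) = 0.9183 bits, H(Y|X) = 1.4034 bits, H(X,Y) = 2.3217 bits

Marginal of X (row sums):
  P(X=0) = 5/21 + 1/21 + 1/21 = 1/3
  P(X=1) = 1/7 + 2/7 + 5/21 = 2/3
H(X) = -[(1/3)·log₂(1/3) + (2/3)·log₂(2/3)]
  = 0.52832 + 0.38998 = 0.9183 bits

H(Y|X) = Σ_x P(x)·H(Y|X=x):
  X=0: P(X=0) = 1/3, P(Y|X=0) = (5/7, 1/7, 1/7) → H(Y|X=0) = 1.14883
  X=1: P(X=1) = 2/3, P(Y|X=1) = (3/14, 3/7, 5/14) → H(Y|X=1) = 1.53062
H(Y|X) = (1/3)·1.14883 + (2/3)·1.53062 = 1.4034 bits

H(X,Y) = -Σ_{x,y} P(x,y) log₂ P(x,y). Per-cell terms -P(x,y)·log₂P(x,y):
  X=0: 0.49295, 0.20916, 0.20916
  X=1: 0.40105, 0.51639, 0.49295
Sum of the 6 terms: H(X,Y) = 2.3217 bits

Chain rule check:
  H(X) + H(Y|X) = 0.9183 + 1.4034 = 2.3217 bits
  H(X,Y) = 2.3217 bits
✓ Chain rule verified.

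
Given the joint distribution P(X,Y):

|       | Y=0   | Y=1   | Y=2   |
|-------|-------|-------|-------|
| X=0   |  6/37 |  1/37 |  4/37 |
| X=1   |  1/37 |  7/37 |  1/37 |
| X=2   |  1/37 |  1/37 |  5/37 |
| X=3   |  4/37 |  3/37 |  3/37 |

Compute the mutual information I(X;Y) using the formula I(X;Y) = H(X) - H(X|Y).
0.3090 bits

I(X;Y) = H(X) - H(X|Y)

Marginal of X (row sums):
  P(X=0) = 6/37 + 1/37 + 4/37 = 11/37
  P(X=1) = 1/37 + 7/37 + 1/37 = 9/37
  P(X=2) = 1/37 + 1/37 + 5/37 = 7/37
  P(X=3) = 4/37 + 3/37 + 3/37 = 10/37
H(X) = -[(11/37)·log₂(11/37) + (9/37)·log₂(9/37) + (7/37)·log₂(7/37) + (10/37)·log₂(10/37)]
  = 0.5203 + 0.4961 + 0.4545 + 0.5101 = 1.9810 bits

Marginal of Y (column sums):
  P(Y=0) = 6/37 + 1/37 + 1/37 + 4/37 = 12/37
  P(Y=1) = 1/37 + 7/37 + 1/37 + 3/37 = 12/37
  P(Y=2) = 4/37 + 1/37 + 5/37 + 3/37 = 13/37
H(X|Y) = Σ_y P(y)·H(X|Y=y):
  Y=0: P(Y=0) = 12/37, P(X|Y=0) = (1/2, 1/12, 1/12, 1/3) → H(X|Y=0) = 1.6258
  Y=1: P(Y=1) = 12/37, P(X|Y=1) = (1/12, 7/12, 1/12, 1/4) → H(X|Y=1) = 1.5511
  Y=2: P(Y=2) = 13/37, P(X|Y=2) = (4/13, 1/13, 5/13, 3/13) → H(X|Y=2) = 1.8262
H(X|Y) = (12/37)·1.6258 + (12/37)·1.5511 + (13/37)·1.8262 = 1.6720 bits

I(X;Y) = H(X) - H(X|Y) = 1.9810 - 1.6720 = 0.3090 bits

Cross-check via I(X;Y) = H(X) + H(Y) - H(X,Y): computing H(Y) from the column sums and H(X,Y) from the 12 cells in the same way gives H(Y) = 1.5839 bits and H(X,Y) = 3.2559 bits, so
I(X;Y) = 1.9810 + 1.5839 - 3.2559 = 0.3090 bits ✓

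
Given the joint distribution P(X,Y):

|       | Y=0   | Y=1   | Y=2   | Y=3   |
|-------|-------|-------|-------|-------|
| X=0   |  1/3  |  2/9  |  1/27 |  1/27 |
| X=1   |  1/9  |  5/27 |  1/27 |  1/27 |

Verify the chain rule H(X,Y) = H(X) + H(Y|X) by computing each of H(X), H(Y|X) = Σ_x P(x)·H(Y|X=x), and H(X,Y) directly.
H(X) = 0.9510 bits, H(Y|X) = 1.5668 bits, H(X,Y) = 2.5177 bits

Marginal of X (row sums):
  P(X=0) = 1/3 + 2/9 + 1/27 + 1/27 = 17/27
  P(X=1) = 1/9 + 5/27 + 1/27 + 1/27 = 10/27
H(X) = -[(17/27)·log₂(17/27) + (10/27)·log₂(10/27)]
  = 0.42023 + 0.53073 = 0.9510 bits

H(Y|X) = Σ_x P(x)·H(Y|X=x):
  X=0: P(X=0) = 17/27, P(Y|X=0) = (9/17, 6/17, 1/17, 1/17) → H(Y|X=0) = 1.49693
  X=1: P(X=1) = 10/27, P(Y|X=1) = (3/10, 1/2, 1/10, 1/10) → H(Y|X=1) = 1.68548
H(Y|X) = (17/27)·1.49693 + (10/27)·1.68548 = 1.5668 bits

H(X,Y) = -Σ_{x,y} P(x,y) log₂ P(x,y). Per-cell terms -P(x,y)·log₂P(x,y):
  X=0: 0.52832, 0.48221, 0.17611, 0.17611
  X=1: 0.35221, 0.45055, 0.17611, 0.17611
Sum of the 8 terms: H(X,Y) = 2.5177 bits

Chain rule check:
  H(X) + H(Y|X) = 0.9510 + 1.5668 = 2.5178 bits
  H(X,Y) = 2.5177 bits
✓ Chain rule verified (Δ = 0.0001 is 4-dp rounding noise: each of the three values was rounded independently).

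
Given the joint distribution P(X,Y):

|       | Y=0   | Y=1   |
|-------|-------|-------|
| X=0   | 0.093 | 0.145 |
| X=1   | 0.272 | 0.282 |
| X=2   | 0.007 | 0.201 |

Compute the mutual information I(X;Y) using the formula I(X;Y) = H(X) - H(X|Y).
0.1244 bits

I(X;Y) = H(X) - H(X|Y)

Marginal of X (row sums):
  P(X=0) = 0.093 + 0.145 = 0.238
  P(X=1) = 0.272 + 0.282 = 0.554
  P(X=2) = 0.007 + 0.201 = 0.208
H(X) = -[0.238·log₂(0.238) + 0.554·log₂(0.554) + 0.208·log₂(0.208)]
  = 0.4929 + 0.4720 + 0.4712 = 1.4361 bits

Marginal of Y (column sums):
  P(Y=0) = 0.093 + 0.272 + 0.007 = 0.372
  P(Y=1) = 0.145 + 0.282 + 0.201 = 0.628
H(X|Y) = Σ_y P(y)·H(X|Y=y):
  Y=0: P(Y=0) = 0.372, P(X|Y=0) = (1/4, 68/93, 7/372) → H(X|Y=0) = 0.9381
  Y=1: P(Y=1) = 0.628, P(X|Y=1) = (145/628, 141/314, 201/628) → H(X|Y=1) = 1.5330
H(X|Y) = 0.372·0.9381 + 0.628·1.5330 = 1.3117 bits

I(X;Y) = H(X) - H(X|Y) = 1.4361 - 1.3117 = 0.1244 bits

Cross-check via I(X;Y) = H(X) + H(Y) - H(X,Y): computing H(Y) from the column sums and H(X,Y) from the 6 cells in the same way gives H(Y) = 0.9522 bits and H(X,Y) = 2.2639 bits, so
I(X;Y) = 1.4361 + 0.9522 - 2.2639 = 0.1244 bits ✓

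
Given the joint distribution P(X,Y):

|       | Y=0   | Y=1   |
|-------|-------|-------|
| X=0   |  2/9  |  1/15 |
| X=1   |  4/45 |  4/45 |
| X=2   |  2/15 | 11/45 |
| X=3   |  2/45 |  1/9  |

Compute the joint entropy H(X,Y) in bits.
2.7997 bits

H(X,Y) = -Σ_{x,y} P(x,y) log₂ P(x,y). Per-cell terms -P(x,y)·log₂P(x,y):
  X=0: 0.4822, 0.2605
  X=1: 0.3104, 0.3104
  X=2: 0.3876, 0.4968
  X=3: 0.1996, 0.3522
Sum of the 8 terms: H(X,Y) = 2.7997 bits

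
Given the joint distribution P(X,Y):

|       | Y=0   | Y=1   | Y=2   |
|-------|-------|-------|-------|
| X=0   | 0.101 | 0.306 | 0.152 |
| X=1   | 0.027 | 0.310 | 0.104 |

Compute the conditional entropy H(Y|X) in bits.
1.2841 bits

H(Y|X) = H(X,Y) - H(X)

H(X,Y) = -Σ_{x,y} P(x,y) log₂ P(x,y). Per-cell terms -P(x,y)·log₂P(x,y):
  X=0: 0.33406, 0.52277, 0.41311
  X=1: 0.14069, 0.52379, 0.33960
Sum of the 6 terms: H(X,Y) = 2.2740 bits

Marginal of X (row sums):
  P(X=0) = 0.101 + 0.306 + 0.152 = 0.559
  P(X=1) = 0.027 + 0.310 + 0.104 = 0.441
H(X) = -[0.559·log₂(0.559) + 0.441·log₂(0.441)]
  = 0.46905 + 0.52089 = 0.9899 bits

H(Y|X) = H(X,Y) - H(X) = 2.2740 - 0.9899 = 1.2841 bits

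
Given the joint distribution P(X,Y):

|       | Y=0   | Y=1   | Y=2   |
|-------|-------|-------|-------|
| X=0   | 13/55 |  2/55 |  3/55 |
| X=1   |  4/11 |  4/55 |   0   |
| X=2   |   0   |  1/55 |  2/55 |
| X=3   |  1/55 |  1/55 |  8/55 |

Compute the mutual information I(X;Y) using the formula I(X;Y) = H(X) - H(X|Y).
0.4568 bits

I(X;Y) = H(X) - H(X|Y)

Marginal of X (row sums):
  P(X=0) = 13/55 + 2/55 + 3/55 = 18/55
  P(X=1) = 4/11 + 4/55 + 0 = 24/55
  P(X=2) = 0 + 1/55 + 2/55 = 3/55
  P(X=3) = 1/55 + 1/55 + 8/55 = 2/11
H(X) = -[(18/55)·log₂(18/55) + (24/55)·log₂(24/55) + (3/55)·log₂(3/55) + (2/11)·log₂(2/11)]
  = 0.52738 + 0.52206 + 0.22889 + 0.44717 = 1.7255 bits

Marginal of Y (column sums):
  P(Y=0) = 13/55 + 4/11 + 0 + 1/55 = 34/55
  P(Y=1) = 2/55 + 4/55 + 1/55 + 1/55 = 8/55
  P(Y=2) = 3/55 + 0 + 2/55 + 8/55 = 13/55
H(X|Y) = Σ_y P(y)·H(X|Y=y):
  Y=0: P(Y=0) = 34/55, P(X|Y=0) = (13/34, 10/17, 0, 1/34) → H(X|Y=0) = 1.13028
  Y=1: P(Y=1) = 8/55, P(X|Y=1) = (1/4, 1/2, 1/8, 1/8) → H(X|Y=1) = 1.75000
  Y=2: P(Y=2) = 13/55, P(X|Y=2) = (3/13, 0, 2/13, 8/13) → H(X|Y=2) = 1.33468
H(X|Y) = (34/55)·1.13028 + (8/55)·1.75000 + (13/55)·1.33468 = 1.2687 bits

I(X;Y) = H(X) - H(X|Y) = 1.7255 - 1.2687 = 0.4568 bits

Cross-check via I(X;Y) = H(X) + H(Y) - H(X,Y): computing H(Y) from the column sums and H(X,Y) from the 12 cells in the same way gives H(Y) = 1.3254 bits and H(X,Y) = 2.5941 bits, so
I(X;Y) = 1.7255 + 1.3254 - 2.5941 = 0.4568 bits ✓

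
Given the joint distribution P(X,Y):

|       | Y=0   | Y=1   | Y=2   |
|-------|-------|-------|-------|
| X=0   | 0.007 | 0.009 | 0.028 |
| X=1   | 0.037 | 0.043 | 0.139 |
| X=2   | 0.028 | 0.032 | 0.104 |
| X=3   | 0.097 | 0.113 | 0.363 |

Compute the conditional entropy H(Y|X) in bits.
1.3120 bits

H(Y|X) = H(X,Y) - H(X)

H(X,Y) = -Σ_{x,y} P(x,y) log₂ P(x,y). Per-cell terms -P(x,y)·log₂P(x,y):
  X=0: 0.0501, 0.0612, 0.1444
  X=1: 0.1760, 0.1952, 0.3957
  X=2: 0.1444, 0.1589, 0.3396
  X=3: 0.3265, 0.3555, 0.5307
Sum of the 12 terms: H(X,Y) = 2.8782 bits

Marginal of X (row sums):
  P(X=0) = 0.007 + 0.009 + 0.028 = 0.044
  P(X=1) = 0.037 + 0.043 + 0.139 = 0.219
  P(X=2) = 0.028 + 0.032 + 0.104 = 0.164
  P(X=3) = 0.097 + 0.113 + 0.363 = 0.573
H(X) = -[0.044·log₂(0.044) + 0.219·log₂(0.219) + 0.164·log₂(0.164) + 0.573·log₂(0.573)]
  = 0.1983 + 0.4798 + 0.4278 + 0.4603 = 1.5662 bits

H(Y|X) = H(X,Y) - H(X) = 2.8782 - 1.5662 = 1.3120 bits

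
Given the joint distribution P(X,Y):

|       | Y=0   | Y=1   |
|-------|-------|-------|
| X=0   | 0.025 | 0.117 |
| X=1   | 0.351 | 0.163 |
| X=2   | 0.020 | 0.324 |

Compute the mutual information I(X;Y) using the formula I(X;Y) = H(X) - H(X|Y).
0.2999 bits

I(X;Y) = H(X) - H(X|Y)

Marginal of X (row sums):
  P(X=0) = 0.025 + 0.117 = 0.142
  P(X=1) = 0.351 + 0.163 = 0.514
  P(X=2) = 0.020 + 0.324 = 0.344
H(X) = -[0.142·log₂(0.142) + 0.514·log₂(0.514) + 0.344·log₂(0.344)]
  = 0.39988 + 0.49352 + 0.52959 = 1.42299 bits

Marginal of Y (column sums):
  P(Y=0) = 0.025 + 0.351 + 0.020 = 0.396
  P(Y=1) = 0.117 + 0.163 + 0.324 = 0.604
H(X|Y) = Σ_y P(y)·H(X|Y=y):
  Y=0: P(Y=0) = 0.396, P(X|Y=0) = (25/396, 39/44, 5/99) → H(X|Y=0) = 0.62341
  Y=1: P(Y=1) = 0.604, P(X|Y=1) = (117/604, 163/604, 81/151) → H(X|Y=1) = 1.45068
H(X|Y) = 0.396·0.62341 + 0.604·1.45068 = 1.12308 bits

I(X;Y) = H(X) - H(X|Y) = 1.42299 - 1.12308 = 0.2999 bits

Cross-check via I(X;Y) = H(X) + H(Y) - H(X,Y): computing H(Y) from the column sums and H(X,Y) from the 6 cells in the same way gives H(Y) = 0.96856 bits and H(X,Y) = 2.09164 bits, so
I(X;Y) = 1.42299 + 0.96856 - 2.09164 = 0.2999 bits ✓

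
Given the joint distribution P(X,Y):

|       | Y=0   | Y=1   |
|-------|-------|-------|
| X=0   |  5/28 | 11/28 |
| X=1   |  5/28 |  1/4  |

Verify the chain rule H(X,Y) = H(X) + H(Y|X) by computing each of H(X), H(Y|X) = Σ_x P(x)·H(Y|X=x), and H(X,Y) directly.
H(X) = 0.9852 bits, H(Y|X) = 0.9320 bits, H(X,Y) = 1.9172 bits

Marginal of X (row sums):
  P(X=0) = 5/28 + 11/28 = 4/7
  P(X=1) = 5/28 + 1/4 = 3/7
H(X) = -[(4/7)·log₂(4/7) + (3/7)·log₂(3/7)]
  = 0.46135 + 0.52388 = 0.9852 bits

H(Y|X) = Σ_x P(x)·H(Y|X=x):
  X=0: P(X=0) = 4/7, P(Y|X=0) = (5/16, 11/16) → H(Y|X=0) = 0.89604
  X=1: P(X=1) = 3/7, P(Y|X=1) = (5/12, 7/12) → H(Y|X=1) = 0.97987
H(Y|X) = (4/7)·0.89604 + (3/7)·0.97987 = 0.9320 bits

H(X,Y) = -Σ_{x,y} P(x,y) log₂ P(x,y). Per-cell terms -P(x,y)·log₂P(x,y):
  X=0: 0.44383, 0.52954
  X=1: 0.44383, 0.50000
Sum of the 4 terms: H(X,Y) = 1.9172 bits

Chain rule check:
  H(X) + H(Y|X) = 0.9852 + 0.9320 = 1.9172 bits
  H(X,Y) = 1.9172 bits
✓ Chain rule verified.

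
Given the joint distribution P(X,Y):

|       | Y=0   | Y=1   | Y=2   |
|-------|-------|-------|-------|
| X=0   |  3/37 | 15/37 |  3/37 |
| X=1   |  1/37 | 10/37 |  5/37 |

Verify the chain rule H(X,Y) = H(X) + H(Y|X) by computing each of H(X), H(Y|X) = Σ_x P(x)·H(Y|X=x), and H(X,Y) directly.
H(X) = 0.9868 bits, H(Y|X) = 1.1702 bits, H(X,Y) = 2.1570 bits

Marginal of X (row sums):
  P(X=0) = 3/37 + 15/37 + 3/37 = 21/37
  P(X=1) = 1/37 + 10/37 + 5/37 = 16/37
H(X) = -[(21/37)·log₂(21/37) + (16/37)·log₂(16/37)]
  = 0.4638 + 0.5230 = 0.9868 bits

H(Y|X) = Σ_x P(x)·H(Y|X=x):
  X=0: P(X=0) = 21/37, P(Y|X=0) = (1/7, 5/7, 1/7) → H(Y|X=0) = 1.1488
  X=1: P(X=1) = 16/37, P(Y|X=1) = (1/16, 5/8, 5/16) → H(Y|X=1) = 1.1982
H(Y|X) = (21/37)·1.1488 + (16/37)·1.1982 = 1.1702 bits

H(X,Y) = -Σ_{x,y} P(x,y) log₂ P(x,y). Per-cell terms -P(x,y)·log₂P(x,y):
  X=0: 0.2939, 0.5281, 0.2939
  X=1: 0.1408, 0.5101, 0.3902
Sum of the 6 terms: H(X,Y) = 2.1570 bits

Chain rule check:
  H(X) + H(Y|X) = 0.9868 + 1.1702 = 2.1570 bits
  H(X,Y) = 2.1570 bits
✓ Chain rule verified.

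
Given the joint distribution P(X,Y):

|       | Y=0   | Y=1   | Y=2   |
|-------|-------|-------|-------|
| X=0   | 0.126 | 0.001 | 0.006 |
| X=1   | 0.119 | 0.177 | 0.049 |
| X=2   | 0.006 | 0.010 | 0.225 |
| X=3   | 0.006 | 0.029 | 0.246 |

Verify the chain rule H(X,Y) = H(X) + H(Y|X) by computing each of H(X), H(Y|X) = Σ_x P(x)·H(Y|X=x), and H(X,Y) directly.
H(X) = 1.9261 bits, H(Y|X) = 0.8105 bits, H(X,Y) = 2.7367 bits

Marginal of X (row sums):
  P(X=0) = 0.126 + 0.001 + 0.006 = 0.133
  P(X=1) = 0.119 + 0.177 + 0.049 = 0.345
  P(X=2) = 0.006 + 0.010 + 0.225 = 0.241
  P(X=3) = 0.006 + 0.029 + 0.246 = 0.281
H(X) = -[0.133·log₂(0.133) + 0.345·log₂(0.345) + 0.241·log₂(0.241) + 0.281·log₂(0.281)]
  = 0.3871 + 0.5297 + 0.4947 + 0.5146 = 1.9261 bits

H(Y|X) = Σ_x P(x)·H(Y|X=x):
  X=0: P(X=0) = 0.133, P(Y|X=0) = (18/19, 1/133, 6/133) → H(Y|X=0) = 0.3286
  X=1: P(X=1) = 0.345, P(Y|X=1) = (119/345, 59/115, 49/345) → H(Y|X=1) = 1.4236
  X=2: P(X=2) = 0.241, P(Y|X=2) = (6/241, 10/241, 225/241) → H(Y|X=2) = 0.4157
  X=3: P(X=3) = 0.281, P(Y|X=3) = (6/281, 29/281, 246/281) → H(Y|X=3) = 0.6246
H(Y|X) = 0.133·0.3286 + 0.345·1.4236 + 0.241·0.4157 + 0.281·0.6246 = 0.8105 bits

H(X,Y) = -Σ_{x,y} P(x,y) log₂ P(x,y). Per-cell terms -P(x,y)·log₂P(x,y):
  X=0: 0.3766, 0.0100, 0.0443
  X=1: 0.3654, 0.4422, 0.2132
  X=2: 0.0443, 0.0664, 0.4842
  X=3: 0.0443, 0.1481, 0.4977
Sum of the 12 terms: H(X,Y) = 2.7367 bits

Chain rule check:
  H(X) + H(Y|X) = 1.9261 + 0.8105 = 2.7366 bits
  H(X,Y) = 2.7367 bits
✓ Chain rule verified (Δ = 0.0001 is 4-dp rounding noise: each of the three values was rounded independently).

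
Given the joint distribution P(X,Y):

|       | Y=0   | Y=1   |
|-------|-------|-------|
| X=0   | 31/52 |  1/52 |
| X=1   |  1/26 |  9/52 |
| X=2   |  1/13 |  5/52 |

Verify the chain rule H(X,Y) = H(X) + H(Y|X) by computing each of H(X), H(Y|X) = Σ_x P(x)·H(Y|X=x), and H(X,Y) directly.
H(X) = 1.3431 bits, H(Y|X) = 0.4397 bits, H(X,Y) = 1.7828 bits

Marginal of X (row sums):
  P(X=0) = 31/52 + 1/52 = 8/13
  P(X=1) = 1/26 + 9/52 = 11/52
  P(X=2) = 1/13 + 5/52 = 9/52
H(X) = -[(8/13)·log₂(8/13) + (11/52)·log₂(11/52) + (9/52)·log₂(9/52)]
  = 0.4310 + 0.4741 + 0.4380 = 1.3431 bits

H(Y|X) = Σ_x P(x)·H(Y|X=x):
  X=0: P(X=0) = 8/13, P(Y|X=0) = (31/32, 1/32) → H(Y|X=0) = 0.2006
  X=1: P(X=1) = 11/52, P(Y|X=1) = (2/11, 9/11) → H(Y|X=1) = 0.6840
  X=2: P(X=2) = 9/52, P(Y|X=2) = (4/9, 5/9) → H(Y|X=2) = 0.9911
H(Y|X) = (8/13)·0.2006 + (11/52)·0.6840 + (9/52)·0.9911 = 0.4397 bits

H(X,Y) = -Σ_{x,y} P(x,y) log₂ P(x,y). Per-cell terms -P(x,y)·log₂P(x,y):
  X=0: 0.4449, 0.1096
  X=1: 0.1808, 0.4380
  X=2: 0.2846, 0.3249
Sum of the 6 terms: H(X,Y) = 1.7828 bits

Chain rule check:
  H(X) + H(Y|X) = 1.3431 + 0.4397 = 1.7828 bits
  H(X,Y) = 1.7828 bits
✓ Chain rule verified.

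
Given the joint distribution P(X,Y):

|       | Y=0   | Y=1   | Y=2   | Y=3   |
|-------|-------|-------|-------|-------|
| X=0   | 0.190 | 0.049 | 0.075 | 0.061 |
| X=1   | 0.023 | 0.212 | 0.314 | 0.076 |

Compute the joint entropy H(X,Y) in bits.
2.6017 bits

H(X,Y) = -Σ_{x,y} P(x,y) log₂ P(x,y). Per-cell terms -P(x,y)·log₂P(x,y):
  X=0: 0.4552, 0.2132, 0.2803, 0.2461
  X=1: 0.1252, 0.4744, 0.5247, 0.2826
Sum of the 8 terms: H(X,Y) = 2.6017 bits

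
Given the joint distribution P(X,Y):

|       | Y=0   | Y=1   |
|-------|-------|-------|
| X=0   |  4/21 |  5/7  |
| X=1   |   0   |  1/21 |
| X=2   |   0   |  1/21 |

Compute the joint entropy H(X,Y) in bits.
1.2207 bits

H(X,Y) = -Σ_{x,y} P(x,y) log₂ P(x,y). Per-cell terms -P(x,y)·log₂P(x,y):
  X=0: 0.45568, 0.34673
  X=1: 0.00000, 0.20916
  X=2: 0.00000, 0.20916
  (cells with P = 0 contribute 0)
Sum of the 6 terms: H(X,Y) = 1.2207 bits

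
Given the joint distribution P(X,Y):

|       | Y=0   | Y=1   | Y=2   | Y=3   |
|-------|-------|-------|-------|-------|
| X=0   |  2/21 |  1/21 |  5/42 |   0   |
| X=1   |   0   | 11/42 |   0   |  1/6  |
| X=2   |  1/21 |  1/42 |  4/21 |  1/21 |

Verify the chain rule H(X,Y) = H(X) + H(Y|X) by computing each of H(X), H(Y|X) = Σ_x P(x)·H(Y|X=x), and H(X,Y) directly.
H(X) = 1.5538 bits, H(Y|X) = 1.2834 bits, H(X,Y) = 2.8372 bits

Marginal of X (row sums):
  P(X=0) = 2/21 + 1/21 + 5/42 + 0 = 11/42
  P(X=1) = 0 + 11/42 + 0 + 1/6 = 3/7
  P(X=2) = 1/21 + 1/42 + 4/21 + 1/21 = 13/42
H(X) = -[(11/42)·log₂(11/42) + (3/7)·log₂(3/7) + (13/42)·log₂(13/42)]
  = 0.50623 + 0.52388 + 0.52368 = 1.5538 bits

H(Y|X) = Σ_x P(x)·H(Y|X=x):
  X=0: P(X=0) = 11/42, P(Y|X=0) = (4/11, 2/11, 5/11, 0) → H(Y|X=0) = 1.49492
  X=1: P(X=1) = 3/7, P(Y|X=1) = (0, 11/18, 0, 7/18) → H(Y|X=1) = 0.96408
  X=2: P(X=2) = 13/42, P(Y|X=2) = (2/13, 1/13, 8/13, 2/13) → H(Y|X=2) = 1.54659
H(Y|X) = (11/42)·1.49492 + (3/7)·0.96408 + (13/42)·1.54659 = 1.2834 bits

H(X,Y) = -Σ_{x,y} P(x,y) log₂ P(x,y). Per-cell terms -P(x,y)·log₂P(x,y):
  X=0: 0.32308, 0.20916, 0.36552, 0.00000
  X=1: 0.00000, 0.50623, 0.00000, 0.43083
  X=2: 0.20916, 0.12839, 0.45568, 0.20916
  (cells with P = 0 contribute 0)
Sum of the 12 terms: H(X,Y) = 2.8372 bits

Chain rule check:
  H(X) + H(Y|X) = 1.5538 + 1.2834 = 2.8372 bits
  H(X,Y) = 2.8372 bits
✓ Chain rule verified.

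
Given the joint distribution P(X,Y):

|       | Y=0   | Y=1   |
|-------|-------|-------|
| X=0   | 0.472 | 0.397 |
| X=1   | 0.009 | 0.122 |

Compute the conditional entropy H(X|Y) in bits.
0.4728 bits

H(X|Y) = H(X,Y) - H(Y)

H(X,Y) = -Σ_{x,y} P(x,y) log₂ P(x,y). Per-cell terms -P(x,y)·log₂P(x,y):
  X=0: 0.5112, 0.5291
  X=1: 0.0612, 0.3703
Sum of the 4 terms: H(X,Y) = 1.4718 bits

Marginal of Y (column sums):
  P(Y=0) = 0.472 + 0.009 = 0.481
  P(Y=1) = 0.397 + 0.122 = 0.519
H(Y) = -[0.481·log₂(0.481) + 0.519·log₂(0.519)]
  = 0.5079 + 0.4911 = 0.9990 bits

H(X|Y) = H(X,Y) - H(Y) = 1.4718 - 0.9990 = 0.4728 bits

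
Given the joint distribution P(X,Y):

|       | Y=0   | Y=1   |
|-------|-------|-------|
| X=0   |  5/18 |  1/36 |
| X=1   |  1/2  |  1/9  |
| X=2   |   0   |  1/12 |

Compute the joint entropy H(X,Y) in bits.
1.8079 bits

H(X,Y) = -Σ_{x,y} P(x,y) log₂ P(x,y). Per-cell terms -P(x,y)·log₂P(x,y):
  X=0: 0.51333, 0.14361
  X=1: 0.50000, 0.35221
  X=2: 0.00000, 0.29875
  (cells with P = 0 contribute 0)
Sum of the 6 terms: H(X,Y) = 1.8079 bits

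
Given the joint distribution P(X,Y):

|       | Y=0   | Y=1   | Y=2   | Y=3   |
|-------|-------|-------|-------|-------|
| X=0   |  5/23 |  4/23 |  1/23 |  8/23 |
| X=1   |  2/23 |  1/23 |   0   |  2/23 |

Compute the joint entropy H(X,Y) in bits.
2.4536 bits

H(X,Y) = -Σ_{x,y} P(x,y) log₂ P(x,y). Per-cell terms -P(x,y)·log₂P(x,y):
  X=0: 0.4786, 0.4389, 0.1967, 0.5299
  X=1: 0.3064, 0.1967, 0.0000, 0.3064
  (cells with P = 0 contribute 0)
Sum of the 8 terms: H(X,Y) = 2.4536 bits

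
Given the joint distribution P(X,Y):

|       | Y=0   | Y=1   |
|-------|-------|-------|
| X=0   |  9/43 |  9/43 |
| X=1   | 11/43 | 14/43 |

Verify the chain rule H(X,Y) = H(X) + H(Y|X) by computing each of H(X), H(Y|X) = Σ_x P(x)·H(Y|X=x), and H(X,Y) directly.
H(X) = 0.9808 bits, H(Y|X) = 0.9939 bits, H(X,Y) = 1.9747 bits

Marginal of X (row sums):
  P(X=0) = 9/43 + 9/43 = 18/43
  P(X=1) = 11/43 + 14/43 = 25/43
H(X) = -[(18/43)·log₂(18/43) + (25/43)·log₂(25/43)]
  = 0.525910 + 0.454889 = 0.9808 bits

H(Y|X) = Σ_x P(x)·H(Y|X=x):
  X=0: P(X=0) = 18/43, P(Y|X=0) = (1/2, 1/2) → H(Y|X=0) = 1.000000
  X=1: P(X=1) = 25/43, P(Y|X=1) = (11/25, 14/25) → H(Y|X=1) = 0.989588
H(Y|X) = (18/43)·1.000000 + (25/43)·0.989588 = 0.9939 bits

H(X,Y) = -Σ_{x,y} P(x,y) log₂ P(x,y). Per-cell terms -P(x,y)·log₂P(x,y):
  X=0: 0.472257, 0.472257
  X=1: 0.503143, 0.527087
Sum of the 4 terms: H(X,Y) = 1.9747 bits

Chain rule check:
  H(X) + H(Y|X) = 0.9808 + 0.9939 = 1.9747 bits
  H(X,Y) = 1.9747 bits
✓ Chain rule verified.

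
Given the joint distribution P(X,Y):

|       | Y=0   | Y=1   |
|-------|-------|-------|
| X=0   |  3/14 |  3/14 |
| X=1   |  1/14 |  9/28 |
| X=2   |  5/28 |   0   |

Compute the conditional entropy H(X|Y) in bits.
1.1982 bits

H(X|Y) = H(X,Y) - H(Y)

H(X,Y) = -Σ_{x,y} P(x,y) log₂ P(x,y). Per-cell terms -P(x,y)·log₂P(x,y):
  X=0: 0.476227, 0.476227
  X=1: 0.271954, 0.526317
  X=2: 0.443826, 0.000000
  (cells with P = 0 contribute 0)
Sum of the 6 terms: H(X,Y) = 2.19455 bits

Marginal of Y (column sums):
  P(Y=0) = 3/14 + 1/14 + 5/28 = 13/28
  P(Y=1) = 3/14 + 9/28 + 0 = 15/28
H(Y) = -[(13/28)·log₂(13/28) + (15/28)·log₂(15/28)]
  = 0.513925 + 0.482392 = 0.99632 bits

H(X|Y) = H(X,Y) - H(Y) = 2.19455 - 0.99632 = 1.1982 bits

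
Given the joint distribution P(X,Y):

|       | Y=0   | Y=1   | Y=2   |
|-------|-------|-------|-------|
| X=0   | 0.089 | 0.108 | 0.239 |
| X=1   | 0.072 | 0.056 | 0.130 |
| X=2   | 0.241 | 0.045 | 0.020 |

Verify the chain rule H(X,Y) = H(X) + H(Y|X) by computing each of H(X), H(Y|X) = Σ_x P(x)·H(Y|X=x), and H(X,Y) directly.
H(X) = 1.5492 bits, H(Y|X) = 1.2995 bits, H(X,Y) = 2.8487 bits

Marginal of X (row sums):
  P(X=0) = 0.089 + 0.108 + 0.239 = 0.436
  P(X=1) = 0.072 + 0.056 + 0.130 = 0.258
  P(X=2) = 0.241 + 0.045 + 0.020 = 0.306
H(X) = -[0.436·log₂(0.436) + 0.258·log₂(0.258) + 0.306·log₂(0.306)]
  = 0.52215 + 0.50428 + 0.52277 = 1.5492 bits

H(Y|X) = Σ_x P(x)·H(Y|X=x):
  X=0: P(X=0) = 0.436, P(Y|X=0) = (89/436, 27/109, 239/436) → H(Y|X=0) = 1.44209
  X=1: P(X=1) = 0.258, P(Y|X=1) = (12/43, 28/129, 65/129) → H(Y|X=1) = 1.49047
  X=2: P(X=2) = 0.306, P(Y|X=2) = (241/306, 5/34, 10/153) → H(Y|X=2) = 0.93524
H(Y|X) = 0.436·1.44209 + 0.258·1.49047 + 0.306·0.93524 = 1.2995 bits

H(X,Y) = -Σ_{x,y} P(x,y) log₂ P(x,y). Per-cell terms -P(x,y)·log₂P(x,y):
  X=0: 0.31061, 0.34678, 0.49352
  X=1: 0.27330, 0.23287, 0.38264
  X=2: 0.49475, 0.20133, 0.11288
Sum of the 9 terms: H(X,Y) = 2.8487 bits

Chain rule check:
  H(X) + H(Y|X) = 1.5492 + 1.2995 = 2.8487 bits
  H(X,Y) = 2.8487 bits
✓ Chain rule verified.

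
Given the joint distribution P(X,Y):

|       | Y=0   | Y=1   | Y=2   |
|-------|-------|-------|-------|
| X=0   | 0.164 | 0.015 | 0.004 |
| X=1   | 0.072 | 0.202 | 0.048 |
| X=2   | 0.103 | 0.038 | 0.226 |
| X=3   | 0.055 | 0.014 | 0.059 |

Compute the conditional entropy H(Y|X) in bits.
1.1743 bits

H(Y|X) = H(X,Y) - H(X)

H(X,Y) = -Σ_{x,y} P(x,y) log₂ P(x,y). Per-cell terms -P(x,y)·log₂P(x,y):
  X=0: 0.4277501, 0.0908834, 0.0318631
  X=1: 0.2733019, 0.4661297, 0.2102794
  X=2: 0.3377662, 0.1792786, 0.4849068
  X=3: 0.2301434, 0.0862180, 0.2409053
Sum of the 12 terms: H(X,Y) = 3.0594259 bits

Marginal of X (row sums):
  P(X=0) = 0.164 + 0.015 + 0.004 = 0.183
  P(X=1) = 0.072 + 0.202 + 0.048 = 0.322
  P(X=2) = 0.103 + 0.038 + 0.226 = 0.367
  P(X=3) = 0.055 + 0.014 + 0.059 = 0.128
H(X) = -[0.183·log₂(0.183) + 0.322·log₂(0.322) + 0.367·log₂(0.367) + 0.128·log₂(0.128)]
  = 0.4483655 + 0.5264273 + 0.5307363 + 0.3796204 = 1.8851495 bits

H(Y|X) = H(X,Y) - H(X) = 3.0594259 - 1.8851495 = 1.1743 bits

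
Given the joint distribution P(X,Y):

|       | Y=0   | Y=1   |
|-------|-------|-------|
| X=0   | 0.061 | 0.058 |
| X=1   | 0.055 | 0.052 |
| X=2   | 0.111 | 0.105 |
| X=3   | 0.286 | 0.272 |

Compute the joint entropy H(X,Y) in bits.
2.6572 bits

H(X,Y) = -Σ_{x,y} P(x,y) log₂ P(x,y). Per-cell terms -P(x,y)·log₂P(x,y):
  X=0: 0.246138, 0.238253
  X=1: 0.230143, 0.221798
  X=2: 0.352022, 0.341412
  X=3: 0.516491, 0.510903
Sum of the 8 terms: H(X,Y) = 2.6572 bits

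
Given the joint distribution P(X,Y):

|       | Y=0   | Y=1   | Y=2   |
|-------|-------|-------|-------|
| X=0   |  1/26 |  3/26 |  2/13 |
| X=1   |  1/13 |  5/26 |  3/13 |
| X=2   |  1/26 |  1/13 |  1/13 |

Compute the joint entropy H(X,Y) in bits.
2.9360 bits

H(X,Y) = -Σ_{x,y} P(x,y) log₂ P(x,y). Per-cell terms -P(x,y)·log₂P(x,y):
  X=0: 0.1808, 0.3595, 0.4155
  X=1: 0.2846, 0.4574, 0.4882
  X=2: 0.1808, 0.2846, 0.2846
Sum of the 9 terms: H(X,Y) = 2.9360 bits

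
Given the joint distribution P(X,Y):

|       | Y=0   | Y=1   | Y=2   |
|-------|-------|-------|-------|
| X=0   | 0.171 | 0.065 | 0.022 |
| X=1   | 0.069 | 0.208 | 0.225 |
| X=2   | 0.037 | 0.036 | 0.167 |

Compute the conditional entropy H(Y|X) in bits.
1.3170 bits

H(Y|X) = H(X,Y) - H(X)

H(X,Y) = -Σ_{x,y} P(x,y) log₂ P(x,y). Per-cell terms -P(x,y)·log₂P(x,y):
  X=0: 0.43570, 0.25632, 0.12114
  X=1: 0.26615, 0.47119, 0.48420
  X=2: 0.17598, 0.17265, 0.43121
Sum of the 9 terms: H(X,Y) = 2.8145 bits

Marginal of X (row sums):
  P(X=0) = 0.171 + 0.065 + 0.022 = 0.258
  P(X=1) = 0.069 + 0.208 + 0.225 = 0.502
  P(X=2) = 0.037 + 0.036 + 0.167 = 0.240
H(X) = -[0.258·log₂(0.258) + 0.502·log₂(0.502) + 0.240·log₂(0.240)]
  = 0.50428 + 0.49911 + 0.49413 = 1.4975 bits

H(Y|X) = H(X,Y) - H(X) = 2.8145 - 1.4975 = 1.3170 bits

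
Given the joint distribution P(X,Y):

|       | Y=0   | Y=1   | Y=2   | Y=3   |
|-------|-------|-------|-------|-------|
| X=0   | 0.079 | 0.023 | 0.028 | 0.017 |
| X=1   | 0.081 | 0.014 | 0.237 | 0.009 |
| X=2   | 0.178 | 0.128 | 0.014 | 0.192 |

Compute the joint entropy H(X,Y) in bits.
2.9584 bits

H(X,Y) = -Σ_{x,y} P(x,y) log₂ P(x,y). Per-cell terms -P(x,y)·log₂P(x,y):
  X=0: 0.28930, 0.12517, 0.14444, 0.09993
  X=1: 0.29370, 0.08622, 0.49226, 0.06116
  X=2: 0.44323, 0.37962, 0.08622, 0.45712
Sum of the 12 terms: H(X,Y) = 2.9584 bits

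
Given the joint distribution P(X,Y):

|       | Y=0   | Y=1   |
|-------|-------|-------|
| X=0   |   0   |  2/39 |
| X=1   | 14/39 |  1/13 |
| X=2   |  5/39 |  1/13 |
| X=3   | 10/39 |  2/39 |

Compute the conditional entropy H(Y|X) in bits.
0.6888 bits

H(Y|X) = H(X,Y) - H(X)

H(X,Y) = -Σ_{x,y} P(x,y) log₂ P(x,y). Per-cell terms -P(x,y)·log₂P(x,y):
  X=0: 0.0000, 0.2198
  X=1: 0.5306, 0.2846
  X=2: 0.3799, 0.2846
  X=3: 0.5035, 0.2198
  (cells with P = 0 contribute 0)
Sum of the 8 terms: H(X,Y) = 2.4228 bits

Marginal of X (row sums):
  P(X=0) = 0 + 2/39 = 2/39
  P(X=1) = 14/39 + 1/13 = 17/39
  P(X=2) = 5/39 + 1/13 = 8/39
  P(X=3) = 10/39 + 2/39 = 4/13
H(X) = -[(2/39)·log₂(2/39) + (17/39)·log₂(17/39) + (8/39)·log₂(8/39) + (4/13)·log₂(4/13)]
  = 0.2198 + 0.5222 + 0.4688 + 0.5232 = 1.7340 bits

H(Y|X) = H(X,Y) - H(X) = 2.4228 - 1.7340 = 0.6888 bits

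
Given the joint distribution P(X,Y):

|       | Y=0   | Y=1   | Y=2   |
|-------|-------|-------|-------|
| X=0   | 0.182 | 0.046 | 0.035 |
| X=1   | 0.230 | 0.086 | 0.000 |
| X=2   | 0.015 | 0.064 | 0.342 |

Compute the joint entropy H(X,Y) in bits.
2.4871 bits

H(X,Y) = -Σ_{x,y} P(x,y) log₂ P(x,y). Per-cell terms -P(x,y)·log₂P(x,y):
  X=0: 0.44735, 0.20434, 0.16928
  X=1: 0.48767, 0.30440, 0.00000
  X=2: 0.09088, 0.25381, 0.52939
  (cells with P = 0 contribute 0)
Sum of the 9 terms: H(X,Y) = 2.4871 bits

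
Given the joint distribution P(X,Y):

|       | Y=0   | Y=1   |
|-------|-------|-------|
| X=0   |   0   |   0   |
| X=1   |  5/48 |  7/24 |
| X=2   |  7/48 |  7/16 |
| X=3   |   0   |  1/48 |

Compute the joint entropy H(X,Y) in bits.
1.9016 bits

H(X,Y) = -Σ_{x,y} P(x,y) log₂ P(x,y). Per-cell terms -P(x,y)·log₂P(x,y):
  X=0: 0.00000, 0.00000
  X=1: 0.33990, 0.51847
  X=2: 0.40507, 0.52178
  X=3: 0.00000, 0.11635
  (cells with P = 0 contribute 0)
Sum of the 8 terms: H(X,Y) = 1.9016 bits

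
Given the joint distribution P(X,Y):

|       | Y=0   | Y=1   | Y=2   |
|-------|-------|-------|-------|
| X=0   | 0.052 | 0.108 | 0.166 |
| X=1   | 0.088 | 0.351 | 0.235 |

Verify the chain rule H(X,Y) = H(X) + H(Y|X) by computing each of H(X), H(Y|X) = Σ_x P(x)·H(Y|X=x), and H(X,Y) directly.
H(X) = 0.9108 bits, H(Y|X) = 1.4176 bits, H(X,Y) = 2.3283 bits

Marginal of X (row sums):
  P(X=0) = 0.052 + 0.108 + 0.166 = 0.326
  P(X=1) = 0.088 + 0.351 + 0.235 = 0.674
H(X) = -[0.326·log₂(0.326) + 0.674·log₂(0.674)]
  = 0.527160 + 0.383627 = 0.9108 bits

H(Y|X) = Σ_x P(x)·H(Y|X=x):
  X=0: P(X=0) = 0.326, P(Y|X=0) = (26/163, 54/163, 83/163) → H(Y|X=0) = 1.446252
  X=1: P(X=1) = 0.674, P(Y|X=1) = (44/337, 351/674, 235/674) → H(Y|X=1) = 1.403680
H(Y|X) = 0.326·1.446252 + 0.674·1.403680 = 1.4176 bits

H(X,Y) = -Σ_{x,y} P(x,y) log₂ P(x,y). Per-cell terms -P(x,y)·log₂P(x,y):
  X=0: 0.221798, 0.346777, 0.430064
  X=1: 0.308559, 0.530170, 0.490978
Sum of the 6 terms: H(X,Y) = 2.3283 bits

Chain rule check:
  H(X) + H(Y|X) = 0.9108 + 1.4176 = 2.3284 bits
  H(X,Y) = 2.3283 bits
✓ Chain rule verified (Δ = 0.0001 is 4-dp rounding noise: each of the three values was rounded independently).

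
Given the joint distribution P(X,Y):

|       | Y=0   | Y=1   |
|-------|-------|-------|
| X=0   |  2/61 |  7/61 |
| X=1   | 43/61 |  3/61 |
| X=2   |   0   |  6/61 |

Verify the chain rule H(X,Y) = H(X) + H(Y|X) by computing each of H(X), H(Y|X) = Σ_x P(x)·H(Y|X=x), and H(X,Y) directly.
H(X) = 1.0435 bits, H(Y|X) = 0.3750 bits, H(X,Y) = 1.4185 bits

Marginal of X (row sums):
  P(X=0) = 2/61 + 7/61 = 9/61
  P(X=1) = 43/61 + 3/61 = 46/61
  P(X=2) = 0 + 6/61 = 6/61
H(X) = -[(9/61)·log₂(9/61) + (46/61)·log₂(46/61) + (6/61)·log₂(6/61)]
  = 0.4073 + 0.3071 + 0.3291 = 1.0435 bits

H(Y|X) = Σ_x P(x)·H(Y|X=x):
  X=0: P(X=0) = 9/61, P(Y|X=0) = (2/9, 7/9) → H(Y|X=0) = 0.7642
  X=1: P(X=1) = 46/61, P(Y|X=1) = (43/46, 3/46) → H(Y|X=1) = 0.3478
  X=2: P(X=2) = 6/61, P(Y|X=2) = (0, 1) → H(Y|X=2) = 0.0000
H(Y|X) = (9/61)·0.7642 + (46/61)·0.3478 + (6/61)·0.0000 = 0.3750 bits

H(X,Y) = -Σ_{x,y} P(x,y) log₂ P(x,y). Per-cell terms -P(x,y)·log₂P(x,y):
  X=0: 0.1617, 0.3584
  X=1: 0.3556, 0.2137
  X=2: 0.0000, 0.3291
  (cells with P = 0 contribute 0)
Sum of the 6 terms: H(X,Y) = 1.4185 bits

Chain rule check:
  H(X) + H(Y|X) = 1.0435 + 0.3750 = 1.4185 bits
  H(X,Y) = 1.4185 bits
✓ Chain rule verified.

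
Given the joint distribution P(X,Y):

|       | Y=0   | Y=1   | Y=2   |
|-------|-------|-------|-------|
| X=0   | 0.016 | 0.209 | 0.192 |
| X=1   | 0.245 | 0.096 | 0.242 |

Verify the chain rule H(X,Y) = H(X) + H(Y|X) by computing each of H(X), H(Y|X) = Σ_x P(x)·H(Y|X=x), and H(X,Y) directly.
H(X) = 0.9800 bits, H(Y|X) = 1.3616 bits, H(X,Y) = 2.3416 bits

Marginal of X (row sums):
  P(X=0) = 0.016 + 0.209 + 0.192 = 0.417
  P(X=1) = 0.245 + 0.096 + 0.242 = 0.583
H(X) = -[0.417·log₂(0.417) + 0.583·log₂(0.583)]
  = 0.52620 + 0.45383 = 0.9800 bits

H(Y|X) = Σ_x P(x)·H(Y|X=x):
  X=0: P(X=0) = 0.417, P(Y|X=0) = (16/417, 209/417, 64/139) → H(Y|X=0) = 1.19515
  X=1: P(X=1) = 0.583, P(Y|X=1) = (245/583, 96/583, 22/53) → H(Y|X=1) = 1.48067
H(Y|X) = 0.417·1.19515 + 0.583·1.48067 = 1.3616 bits

H(X,Y) = -Σ_{x,y} P(x,y) log₂ P(x,y). Per-cell terms -P(x,y)·log₂P(x,y):
  X=0: 0.09545, 0.47201, 0.45712
  X=1: 0.49714, 0.32456, 0.49535
Sum of the 6 terms: H(X,Y) = 2.3416 bits

Chain rule check:
  H(X) + H(Y|X) = 0.9800 + 1.3616 = 2.3416 bits
  H(X,Y) = 2.3416 bits
✓ Chain rule verified.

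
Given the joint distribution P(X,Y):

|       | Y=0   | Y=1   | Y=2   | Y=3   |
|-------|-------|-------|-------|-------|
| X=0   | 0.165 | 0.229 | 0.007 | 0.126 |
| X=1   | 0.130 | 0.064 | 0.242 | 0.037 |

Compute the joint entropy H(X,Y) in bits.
2.6504 bits

H(X,Y) = -Σ_{x,y} P(x,y) log₂ P(x,y). Per-cell terms -P(x,y)·log₂P(x,y):
  X=0: 0.4289, 0.4870, 0.0501, 0.3766
  X=1: 0.3826, 0.2538, 0.4954, 0.1760
Sum of the 8 terms: H(X,Y) = 2.6504 bits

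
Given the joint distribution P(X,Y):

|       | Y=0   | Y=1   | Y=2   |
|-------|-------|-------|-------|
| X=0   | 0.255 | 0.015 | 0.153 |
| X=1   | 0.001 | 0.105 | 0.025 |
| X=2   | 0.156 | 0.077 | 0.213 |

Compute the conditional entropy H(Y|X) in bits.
1.2419 bits

H(Y|X) = H(X,Y) - H(X)

H(X,Y) = -Σ_{x,y} P(x,y) log₂ P(x,y). Per-cell terms -P(x,y)·log₂P(x,y):
  X=0: 0.50271, 0.09088, 0.41438
  X=1: 0.00997, 0.34141, 0.13305
  X=2: 0.41814, 0.28482, 0.47522
Sum of the 9 terms: H(X,Y) = 2.6706 bits

Marginal of X (row sums):
  P(X=0) = 0.255 + 0.015 + 0.153 = 0.423
  P(X=1) = 0.001 + 0.105 + 0.025 = 0.131
  P(X=2) = 0.156 + 0.077 + 0.213 = 0.446
H(X) = -[0.423·log₂(0.423) + 0.131·log₂(0.131) + 0.446·log₂(0.446)]
  = 0.52506 + 0.38414 + 0.51954 = 1.4287 bits

H(Y|X) = H(X,Y) - H(X) = 2.6706 - 1.4287 = 1.2419 bits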